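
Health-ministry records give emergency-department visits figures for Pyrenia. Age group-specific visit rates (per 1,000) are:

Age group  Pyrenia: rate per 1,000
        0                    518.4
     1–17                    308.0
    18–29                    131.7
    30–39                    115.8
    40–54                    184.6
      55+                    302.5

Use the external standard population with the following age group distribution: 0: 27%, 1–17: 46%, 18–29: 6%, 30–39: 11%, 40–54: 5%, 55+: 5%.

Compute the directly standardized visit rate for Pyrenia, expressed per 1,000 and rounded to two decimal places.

326.64

Standard weights: 0.27, 0.46, 0.06, 0.11, 0.05, 0.05.
Standardized rate: 0.2700×518.4 + 0.4600×308.0 + 0.0600×131.7 + 0.1100×115.8 + 0.0500×184.6 + 0.0500×302.5 = 326.6430 per 1,000.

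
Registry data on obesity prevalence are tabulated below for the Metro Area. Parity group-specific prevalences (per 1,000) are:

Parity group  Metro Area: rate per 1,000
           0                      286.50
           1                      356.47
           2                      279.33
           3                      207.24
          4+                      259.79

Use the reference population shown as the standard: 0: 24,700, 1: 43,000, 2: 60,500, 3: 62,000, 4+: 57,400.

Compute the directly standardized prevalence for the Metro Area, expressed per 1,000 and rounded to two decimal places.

270.86

Standard total = 247,600; weights = 0.0998, 0.1737, 0.2443, 0.2504, 0.2318.
Standardized rate: 0.0998×286.50 + 0.1737×356.47 + 0.2443×279.33 + 0.2504×207.24 + 0.2318×259.79 = 270.8605 per 1,000.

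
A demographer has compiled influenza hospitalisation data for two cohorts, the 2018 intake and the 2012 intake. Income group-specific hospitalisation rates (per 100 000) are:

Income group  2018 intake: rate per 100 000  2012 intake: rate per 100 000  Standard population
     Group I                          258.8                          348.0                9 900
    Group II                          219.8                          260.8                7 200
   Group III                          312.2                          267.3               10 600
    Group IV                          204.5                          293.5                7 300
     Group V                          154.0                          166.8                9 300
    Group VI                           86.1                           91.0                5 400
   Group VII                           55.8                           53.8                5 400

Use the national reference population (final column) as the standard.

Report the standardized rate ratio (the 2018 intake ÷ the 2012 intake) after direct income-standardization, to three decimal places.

0.882

Standard total = 55 100; weights = 0.1797, 0.1307, 0.1924, 0.1325, 0.1688, 0.0980, 0.0980.
The 2018 intake: 0.1797×258.8 + 0.1307×219.8 + 0.1924×312.2 + 0.1325×204.5 + 0.1688×154.0 + 0.0980×86.1 + 0.0980×55.8 = 202.2742 per 100 000.
The 2012 intake: 0.1797×348.0 + 0.1307×260.8 + 0.1924×267.3 + 0.1325×293.5 + 0.1688×166.8 + 0.0980×91.0 + 0.0980×53.8 = 229.2568 per 100 000.
Ratio = 202.2742 ÷ 229.2568 = 0.88230.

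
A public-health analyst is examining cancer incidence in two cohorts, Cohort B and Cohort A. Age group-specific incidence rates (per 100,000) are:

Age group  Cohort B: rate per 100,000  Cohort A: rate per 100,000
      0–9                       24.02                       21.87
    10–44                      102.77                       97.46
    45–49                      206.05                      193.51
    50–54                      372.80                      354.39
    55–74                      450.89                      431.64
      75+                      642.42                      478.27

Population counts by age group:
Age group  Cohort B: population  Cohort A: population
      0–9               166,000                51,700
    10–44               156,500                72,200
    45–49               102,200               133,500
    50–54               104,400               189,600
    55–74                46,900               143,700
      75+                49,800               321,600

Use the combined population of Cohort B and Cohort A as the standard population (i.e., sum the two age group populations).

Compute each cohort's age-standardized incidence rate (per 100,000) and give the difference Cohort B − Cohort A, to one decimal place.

48.6

Combined standard total = 1,538,100; weights = 0.1415, 0.1487, 0.1532, 0.1911, 0.1239, 0.2415.
Cohort B: 0.1415×24.02 + 0.1487×102.77 + 0.1532×206.05 + 0.1911×372.80 + 0.1239×450.89 + 0.2415×642.42 = 332.5117 per 100,000.
Cohort A: 0.1415×21.87 + 0.1487×97.46 + 0.1532×193.51 + 0.1911×354.39 + 0.1239×431.64 + 0.2415×478.27 = 283.9550 per 100,000.
Difference = 332.5117 − 283.9550 = 48.5567.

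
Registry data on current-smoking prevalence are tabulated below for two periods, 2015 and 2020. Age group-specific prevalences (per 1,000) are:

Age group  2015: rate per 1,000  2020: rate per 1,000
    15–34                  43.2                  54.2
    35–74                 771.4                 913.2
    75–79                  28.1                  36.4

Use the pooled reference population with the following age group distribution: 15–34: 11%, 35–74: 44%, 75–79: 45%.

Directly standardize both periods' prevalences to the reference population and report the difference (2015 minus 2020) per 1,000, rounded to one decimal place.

-67.3

Standard weights: 0.11, 0.44, 0.45.
2015: 0.1100×43.2 + 0.4400×771.4 + 0.4500×28.1 = 356.8130 per 1,000.
2020: 0.1100×54.2 + 0.4400×913.2 + 0.4500×36.4 = 424.1500 per 1,000.
Difference = 356.8130 − 424.1500 = -67.3370.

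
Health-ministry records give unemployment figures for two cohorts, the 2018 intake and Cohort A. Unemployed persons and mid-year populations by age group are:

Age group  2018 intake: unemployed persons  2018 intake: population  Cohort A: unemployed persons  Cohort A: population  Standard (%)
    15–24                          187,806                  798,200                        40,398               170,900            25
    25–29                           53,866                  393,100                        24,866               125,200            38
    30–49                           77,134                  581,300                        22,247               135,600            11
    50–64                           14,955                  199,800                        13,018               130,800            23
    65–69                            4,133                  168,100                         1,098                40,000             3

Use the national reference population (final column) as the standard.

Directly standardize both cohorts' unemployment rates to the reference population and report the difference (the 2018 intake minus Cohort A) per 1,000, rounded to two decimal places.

-32.89

Age-specific rates per 1,000 for the 2018 intake: 235.287, 137.029, 132.692, 74.850, 24.587.
For Cohort A: 236.384, 198.610, 164.063, 99.526, 27.450.
Standard weights: 0.25, 0.38, 0.11, 0.23, 0.03.
The 2018 intake: 0.2500×235.287 + 0.3800×137.029 + 0.1100×132.692 + 0.2300×74.850 + 0.0300×24.587 = 143.4419 per 1,000.
Cohort A: 0.2500×236.384 + 0.3800×198.610 + 0.1100×164.063 + 0.2300×99.526 + 0.0300×27.450 = 176.3293 per 1,000.
Difference = 143.4419 − 176.3293 = -32.8874.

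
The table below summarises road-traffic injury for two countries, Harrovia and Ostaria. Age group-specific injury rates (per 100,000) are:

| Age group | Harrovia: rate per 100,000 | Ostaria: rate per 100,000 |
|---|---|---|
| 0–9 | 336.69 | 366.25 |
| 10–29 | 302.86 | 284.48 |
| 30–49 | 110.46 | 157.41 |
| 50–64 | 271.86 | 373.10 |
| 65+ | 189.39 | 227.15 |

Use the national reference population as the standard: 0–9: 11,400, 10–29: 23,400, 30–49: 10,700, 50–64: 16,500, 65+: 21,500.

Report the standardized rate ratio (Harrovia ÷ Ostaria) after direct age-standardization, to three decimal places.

Standard total = 83,500; weights = 0.1365, 0.2802, 0.1281, 0.1976, 0.2575.
Harrovia: 0.1365×336.69 + 0.2802×302.86 + 0.1281×110.46 + 0.1976×271.86 + 0.2575×189.39 = 247.4813 per 100,000.
Ostaria: 0.1365×366.25 + 0.2802×284.48 + 0.1281×157.41 + 0.1976×373.10 + 0.2575×227.15 = 282.1107 per 100,000.
Ratio = 247.4813 ÷ 282.1107 = 0.87725.

0.877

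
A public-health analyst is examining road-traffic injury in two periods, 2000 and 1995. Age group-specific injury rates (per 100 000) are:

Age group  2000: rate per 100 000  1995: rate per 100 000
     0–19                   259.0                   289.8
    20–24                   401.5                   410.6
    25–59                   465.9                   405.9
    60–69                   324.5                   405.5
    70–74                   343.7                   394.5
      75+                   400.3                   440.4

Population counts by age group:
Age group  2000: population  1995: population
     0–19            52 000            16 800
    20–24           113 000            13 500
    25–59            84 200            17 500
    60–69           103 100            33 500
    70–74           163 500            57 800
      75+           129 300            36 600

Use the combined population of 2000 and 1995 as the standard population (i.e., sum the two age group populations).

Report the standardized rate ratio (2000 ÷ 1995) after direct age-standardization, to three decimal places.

0.921

Combined standard total = 820 800; weights = 0.0838, 0.1541, 0.1239, 0.1664, 0.2696, 0.2021.
2000: 0.0838×259.0 + 0.1541×401.5 + 0.1239×465.9 + 0.1664×324.5 + 0.2696×343.7 + 0.2021×400.3 = 368.8941 per 100 000.
1995: 0.0838×289.8 + 0.1541×410.6 + 0.1239×405.9 + 0.1664×405.5 + 0.2696×394.5 + 0.2021×440.4 = 400.7257 per 100 000.
Ratio = 368.8941 ÷ 400.7257 = 0.92056.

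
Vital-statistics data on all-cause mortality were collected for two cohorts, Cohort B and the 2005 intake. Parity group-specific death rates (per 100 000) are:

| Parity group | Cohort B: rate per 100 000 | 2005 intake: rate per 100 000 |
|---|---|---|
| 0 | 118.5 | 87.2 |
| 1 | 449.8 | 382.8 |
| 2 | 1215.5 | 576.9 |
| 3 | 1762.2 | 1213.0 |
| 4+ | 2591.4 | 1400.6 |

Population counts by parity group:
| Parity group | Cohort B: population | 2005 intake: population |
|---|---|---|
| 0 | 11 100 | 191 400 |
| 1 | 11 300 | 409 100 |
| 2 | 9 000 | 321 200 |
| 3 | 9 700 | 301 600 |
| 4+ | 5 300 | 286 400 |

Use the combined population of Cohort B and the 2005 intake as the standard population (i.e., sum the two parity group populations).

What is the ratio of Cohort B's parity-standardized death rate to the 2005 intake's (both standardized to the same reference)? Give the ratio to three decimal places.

Combined standard total = 1 556 100; weights = 0.1301, 0.2702, 0.2122, 0.2001, 0.1875.
Cohort B: 0.1301×118.5 + 0.2702×449.8 + 0.2122×1215.5 + 0.2001×1762.2 + 0.1875×2591.4 = 1233.1691 per 100 000.
The 2005 intake: 0.1301×87.2 + 0.2702×382.8 + 0.2122×576.9 + 0.2001×1213.0 + 0.1875×1400.6 = 742.3954 per 100 000.
Ratio = 1233.1691 ÷ 742.3954 = 1.66107.

1.661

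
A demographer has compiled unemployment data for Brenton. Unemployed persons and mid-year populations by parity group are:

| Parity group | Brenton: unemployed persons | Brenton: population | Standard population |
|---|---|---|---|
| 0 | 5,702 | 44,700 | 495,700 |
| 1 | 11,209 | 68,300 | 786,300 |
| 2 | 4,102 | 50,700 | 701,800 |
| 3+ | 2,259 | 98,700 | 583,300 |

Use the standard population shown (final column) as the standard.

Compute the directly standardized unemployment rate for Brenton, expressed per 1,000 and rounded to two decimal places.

102.22

Parity-specific rates per 1,000 for Brenton: 127.562, 164.114, 80.907, 22.888.
Standard total = 2,567,100; weights = 0.1931, 0.3063, 0.2734, 0.2272.
Standardized rate: 0.1931×127.562 + 0.3063×164.114 + 0.2734×80.907 + 0.2272×22.888 = 102.2190 per 1,000.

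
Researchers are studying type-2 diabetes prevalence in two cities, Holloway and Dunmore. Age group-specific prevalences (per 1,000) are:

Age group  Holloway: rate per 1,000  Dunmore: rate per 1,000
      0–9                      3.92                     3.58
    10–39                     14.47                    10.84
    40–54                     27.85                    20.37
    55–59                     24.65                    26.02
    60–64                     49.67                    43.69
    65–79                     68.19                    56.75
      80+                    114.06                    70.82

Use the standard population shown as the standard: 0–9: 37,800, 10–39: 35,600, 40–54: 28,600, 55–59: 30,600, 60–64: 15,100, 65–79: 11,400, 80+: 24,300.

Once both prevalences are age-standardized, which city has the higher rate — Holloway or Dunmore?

Holloway

Standard total = 183,400; weights = 0.2061, 0.1941, 0.1559, 0.1668, 0.0823, 0.0622, 0.1325.
Holloway: 0.2061×3.92 + 0.1941×14.47 + 0.1559×27.85 + 0.1668×24.65 + 0.0823×49.67 + 0.0622×68.19 + 0.1325×114.06 = 35.5134 per 1,000.
Dunmore: 0.2061×3.58 + 0.1941×10.84 + 0.1559×20.37 + 0.1668×26.02 + 0.0823×43.69 + 0.0622×56.75 + 0.1325×70.82 = 26.8681 per 1,000.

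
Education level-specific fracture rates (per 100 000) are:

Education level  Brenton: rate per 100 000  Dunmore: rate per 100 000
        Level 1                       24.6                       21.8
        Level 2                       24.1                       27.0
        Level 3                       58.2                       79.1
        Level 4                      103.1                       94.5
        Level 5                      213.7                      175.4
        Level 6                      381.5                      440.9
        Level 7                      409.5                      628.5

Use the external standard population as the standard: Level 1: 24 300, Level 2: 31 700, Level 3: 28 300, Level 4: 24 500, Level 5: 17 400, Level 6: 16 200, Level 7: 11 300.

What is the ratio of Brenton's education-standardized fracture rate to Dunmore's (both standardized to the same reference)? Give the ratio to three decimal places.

0.863

Standard total = 153 700; weights = 0.1581, 0.2062, 0.1841, 0.1594, 0.1132, 0.1054, 0.0735.
Brenton: 0.1581×24.6 + 0.2062×24.1 + 0.1841×58.2 + 0.1594×103.1 + 0.1132×213.7 + 0.1054×381.5 + 0.0735×409.5 = 130.5191 per 100 000.
Dunmore: 0.1581×21.8 + 0.2062×27.0 + 0.1841×79.1 + 0.1594×94.5 + 0.1132×175.4 + 0.1054×440.9 + 0.0735×628.5 = 151.1777 per 100 000.
Ratio = 130.5191 ÷ 151.1777 = 0.86335.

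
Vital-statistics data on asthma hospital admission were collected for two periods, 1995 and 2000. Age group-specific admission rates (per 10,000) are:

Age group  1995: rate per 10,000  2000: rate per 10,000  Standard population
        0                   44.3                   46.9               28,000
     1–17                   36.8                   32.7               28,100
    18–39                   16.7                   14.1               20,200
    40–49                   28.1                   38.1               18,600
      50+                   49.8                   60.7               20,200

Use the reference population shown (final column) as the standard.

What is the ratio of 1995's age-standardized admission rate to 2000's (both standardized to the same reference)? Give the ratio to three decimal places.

0.930

Standard total = 115,100; weights = 0.2433, 0.2441, 0.1755, 0.1616, 0.1755.
1995: 0.2433×44.3 + 0.2441×36.8 + 0.1755×16.7 + 0.1616×28.1 + 0.1755×49.8 = 35.9725 per 10,000.
2000: 0.2433×46.9 + 0.2441×32.7 + 0.1755×14.1 + 0.1616×38.1 + 0.1755×60.7 = 38.6767 per 10,000.
Ratio = 35.9725 ÷ 38.6767 = 0.93008.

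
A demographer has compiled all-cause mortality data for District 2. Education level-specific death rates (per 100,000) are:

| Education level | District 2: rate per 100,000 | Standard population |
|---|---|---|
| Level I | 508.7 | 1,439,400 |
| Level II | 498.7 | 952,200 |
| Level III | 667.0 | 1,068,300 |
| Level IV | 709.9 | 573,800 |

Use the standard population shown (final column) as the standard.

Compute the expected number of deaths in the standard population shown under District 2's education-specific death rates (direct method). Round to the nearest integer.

23270

Expected deaths = Σ (standard pop × education-specific rate ÷ 100,000)
= 1,439,400×508.7/100,000 + 952,200×498.7/100,000 + 1,068,300×667.0/100,000 + 573,800×709.9/100,000
= 7322.23 + 4748.62 + 7125.56 + 4073.41 = 23269.82.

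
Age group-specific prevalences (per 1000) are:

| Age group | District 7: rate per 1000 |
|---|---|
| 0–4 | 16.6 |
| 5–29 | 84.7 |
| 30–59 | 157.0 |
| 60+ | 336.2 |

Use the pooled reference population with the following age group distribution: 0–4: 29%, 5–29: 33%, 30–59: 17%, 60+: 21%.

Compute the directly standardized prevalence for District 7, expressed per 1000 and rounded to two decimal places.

Standard weights: 0.29, 0.33, 0.17, 0.21.
Standardized rate: 0.2900×16.6 + 0.3300×84.7 + 0.1700×157.0 + 0.2100×336.2 = 130.0570 per 1000.

130.06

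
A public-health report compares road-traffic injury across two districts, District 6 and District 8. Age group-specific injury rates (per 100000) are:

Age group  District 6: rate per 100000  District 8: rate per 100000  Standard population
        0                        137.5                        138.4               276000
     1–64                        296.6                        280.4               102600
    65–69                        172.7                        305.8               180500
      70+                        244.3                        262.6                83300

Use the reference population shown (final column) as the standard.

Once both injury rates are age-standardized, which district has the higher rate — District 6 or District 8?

District 8

Standard total = 642400; weights = 0.4296, 0.1597, 0.2810, 0.1297.
District 6: 0.4296×137.5 + 0.1597×296.6 + 0.2810×172.7 + 0.1297×244.3 = 186.6496 per 100000.
District 8: 0.4296×138.4 + 0.1597×280.4 + 0.2810×305.8 + 0.1297×262.6 = 224.2200 per 100000.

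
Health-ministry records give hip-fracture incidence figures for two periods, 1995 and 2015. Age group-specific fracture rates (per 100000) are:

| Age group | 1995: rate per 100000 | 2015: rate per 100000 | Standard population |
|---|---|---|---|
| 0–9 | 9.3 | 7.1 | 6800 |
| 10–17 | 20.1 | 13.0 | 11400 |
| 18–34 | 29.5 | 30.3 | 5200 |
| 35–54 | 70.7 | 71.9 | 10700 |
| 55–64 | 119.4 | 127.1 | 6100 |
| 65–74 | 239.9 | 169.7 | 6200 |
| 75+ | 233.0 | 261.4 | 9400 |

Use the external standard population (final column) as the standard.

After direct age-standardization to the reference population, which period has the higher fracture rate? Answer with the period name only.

1995

Standard total = 55800; weights = 0.1219, 0.2043, 0.0932, 0.1918, 0.1093, 0.1111, 0.1685.
1995: 0.1219×9.3 + 0.2043×20.1 + 0.0932×29.5 + 0.1918×70.7 + 0.1093×119.4 + 0.1111×239.9 + 0.1685×233.0 = 100.5052 per 100000.
2015: 0.1219×7.1 + 0.2043×13.0 + 0.0932×30.3 + 0.1918×71.9 + 0.1093×127.1 + 0.1111×169.7 + 0.1685×261.4 = 96.9172 per 100000.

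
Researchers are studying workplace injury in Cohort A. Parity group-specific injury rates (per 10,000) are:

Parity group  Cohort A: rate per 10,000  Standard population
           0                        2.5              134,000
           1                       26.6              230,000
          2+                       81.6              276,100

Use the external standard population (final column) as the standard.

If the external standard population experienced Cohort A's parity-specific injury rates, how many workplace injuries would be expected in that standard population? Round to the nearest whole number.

Expected workplace injuries = Σ (standard pop × parity-specific rate ÷ 10,000)
= 134,000×2.5/10,000 + 230,000×26.6/10,000 + 276,100×81.6/10,000
= 33.50 + 611.80 + 2252.98 = 2898.28.

2898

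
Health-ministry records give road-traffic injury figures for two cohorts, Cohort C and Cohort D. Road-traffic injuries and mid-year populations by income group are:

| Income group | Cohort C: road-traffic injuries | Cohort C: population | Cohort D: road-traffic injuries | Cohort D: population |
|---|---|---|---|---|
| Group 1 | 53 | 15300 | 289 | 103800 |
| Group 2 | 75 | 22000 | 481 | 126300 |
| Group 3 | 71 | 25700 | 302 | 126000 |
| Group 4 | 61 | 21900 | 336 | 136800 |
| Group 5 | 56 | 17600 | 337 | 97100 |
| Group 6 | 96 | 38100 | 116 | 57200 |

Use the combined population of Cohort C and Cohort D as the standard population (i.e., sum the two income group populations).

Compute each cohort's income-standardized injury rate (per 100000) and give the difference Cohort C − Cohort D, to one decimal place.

18.2

Income-specific rates per 100000 for Cohort C: 346.41, 340.91, 276.26, 278.54, 318.18, 251.97.
For Cohort D: 278.42, 380.84, 239.68, 245.61, 347.06, 202.80.
Combined standard total = 787800; weights = 0.1512, 0.1882, 0.1926, 0.2014, 0.1456, 0.1210.
Cohort C: 0.1512×346.41 + 0.1882×340.91 + 0.1926×276.26 + 0.2014×278.54 + 0.1456×318.18 + 0.1210×251.97 = 302.6595 per 100000.
Cohort D: 0.1512×278.42 + 0.1882×380.84 + 0.1926×239.68 + 0.2014×245.61 + 0.1456×347.06 + 0.1210×202.80 = 284.4783 per 100000.
Difference = 302.6595 − 284.4783 = 18.1812.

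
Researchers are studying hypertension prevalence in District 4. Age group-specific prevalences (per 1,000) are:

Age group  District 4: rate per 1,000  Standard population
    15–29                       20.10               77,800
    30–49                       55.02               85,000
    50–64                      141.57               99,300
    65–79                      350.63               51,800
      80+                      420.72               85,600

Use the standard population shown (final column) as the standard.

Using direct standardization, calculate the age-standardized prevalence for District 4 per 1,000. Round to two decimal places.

Standard total = 399,500; weights = 0.1947, 0.2128, 0.2486, 0.1297, 0.2143.
Standardized rate: 0.1947×20.10 + 0.2128×55.02 + 0.2486×141.57 + 0.1297×350.63 + 0.2143×420.72 = 186.4196 per 1,000.

186.42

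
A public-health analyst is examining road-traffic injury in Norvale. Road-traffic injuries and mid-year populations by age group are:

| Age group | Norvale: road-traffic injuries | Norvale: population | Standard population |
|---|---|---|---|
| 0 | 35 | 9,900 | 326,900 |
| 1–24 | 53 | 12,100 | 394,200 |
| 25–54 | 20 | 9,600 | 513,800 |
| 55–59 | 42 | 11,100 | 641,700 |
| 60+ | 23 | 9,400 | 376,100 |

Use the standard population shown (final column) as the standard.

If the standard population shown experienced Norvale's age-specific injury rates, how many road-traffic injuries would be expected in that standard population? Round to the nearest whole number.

7301

Age-specific rates per 100,000 for Norvale: 353.54, 438.02, 208.33, 378.38, 244.68.
Expected road-traffic injuries = Σ (standard pop × age-specific rate ÷ 100,000)
= 326,900×353.54/100,000 + 394,200×438.02/100,000 + 513,800×208.33/100,000 + 641,700×378.38/100,000 + 376,100×244.68/100,000
= 1155.71 + 1726.66 + 1070.42 + 2428.05 + 920.24 = 7301.08.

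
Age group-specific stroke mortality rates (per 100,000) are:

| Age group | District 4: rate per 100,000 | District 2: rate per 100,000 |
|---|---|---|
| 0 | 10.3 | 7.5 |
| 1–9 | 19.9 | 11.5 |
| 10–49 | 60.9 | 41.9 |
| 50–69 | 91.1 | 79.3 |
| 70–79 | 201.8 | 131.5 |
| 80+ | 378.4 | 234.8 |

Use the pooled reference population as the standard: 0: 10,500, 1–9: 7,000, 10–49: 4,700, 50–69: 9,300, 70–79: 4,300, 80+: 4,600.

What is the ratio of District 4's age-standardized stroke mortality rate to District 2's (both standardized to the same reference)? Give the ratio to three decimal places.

Standard total = 40,400; weights = 0.2599, 0.1733, 0.1163, 0.2302, 0.1064, 0.1139.
District 4: 0.2599×10.3 + 0.1733×19.9 + 0.1163×60.9 + 0.2302×91.1 + 0.1064×201.8 + 0.1139×378.4 = 98.7448 per 100,000.
District 2: 0.2599×7.5 + 0.1733×11.5 + 0.1163×41.9 + 0.2302×79.3 + 0.1064×131.5 + 0.1139×234.8 = 67.8020 per 100,000.
Ratio = 98.7448 ÷ 67.8020 = 1.45637.

1.456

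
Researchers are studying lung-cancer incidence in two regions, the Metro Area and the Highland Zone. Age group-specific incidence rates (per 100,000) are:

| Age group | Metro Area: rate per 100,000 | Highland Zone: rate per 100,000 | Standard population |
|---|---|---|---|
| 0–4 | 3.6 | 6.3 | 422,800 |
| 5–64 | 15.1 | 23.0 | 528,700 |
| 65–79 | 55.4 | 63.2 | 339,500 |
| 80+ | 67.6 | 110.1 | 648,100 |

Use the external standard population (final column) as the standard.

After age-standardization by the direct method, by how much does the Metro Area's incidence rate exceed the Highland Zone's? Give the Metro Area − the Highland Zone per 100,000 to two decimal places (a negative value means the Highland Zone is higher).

-18.31

Standard total = 1,939,100; weights = 0.2180, 0.2727, 0.1751, 0.3342.
The Metro Area: 0.2180×3.6 + 0.2727×15.1 + 0.1751×55.4 + 0.3342×67.6 = 37.1953 per 100,000.
The Highland Zone: 0.2180×6.3 + 0.2727×23.0 + 0.1751×63.2 + 0.3342×110.1 = 55.5082 per 100,000.
Difference = 37.1953 − 55.5082 = -18.3129.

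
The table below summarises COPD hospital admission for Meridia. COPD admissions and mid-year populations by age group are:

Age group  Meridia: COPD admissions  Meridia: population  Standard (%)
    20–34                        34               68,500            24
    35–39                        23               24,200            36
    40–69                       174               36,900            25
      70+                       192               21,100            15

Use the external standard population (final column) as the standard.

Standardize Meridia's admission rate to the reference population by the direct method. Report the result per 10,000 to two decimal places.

30.05

Age-specific rates per 10,000 for Meridia: 4.96, 9.50, 47.15, 91.00.
Standard weights: 0.24, 0.36, 0.25, 0.15.
Standardized rate: 0.2400×4.96 + 0.3600×9.50 + 0.2500×47.15 + 0.1500×91.00 = 30.0506 per 10,000.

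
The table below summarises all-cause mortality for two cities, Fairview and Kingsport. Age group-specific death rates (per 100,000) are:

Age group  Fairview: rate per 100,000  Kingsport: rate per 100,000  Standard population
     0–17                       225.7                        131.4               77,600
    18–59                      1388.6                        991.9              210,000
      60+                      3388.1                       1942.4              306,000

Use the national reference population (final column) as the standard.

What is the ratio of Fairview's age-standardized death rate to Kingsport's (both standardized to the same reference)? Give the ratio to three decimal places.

1.656

Standard total = 593,600; weights = 0.1307, 0.3538, 0.5155.
Fairview: 0.1307×225.7 + 0.3538×1388.6 + 0.5155×3388.1 = 2267.3162 per 100,000.
Kingsport: 0.1307×131.4 + 0.3538×991.9 + 0.5155×1942.4 = 1369.3902 per 100,000.
Ratio = 2267.3162 ÷ 1369.3902 = 1.65571.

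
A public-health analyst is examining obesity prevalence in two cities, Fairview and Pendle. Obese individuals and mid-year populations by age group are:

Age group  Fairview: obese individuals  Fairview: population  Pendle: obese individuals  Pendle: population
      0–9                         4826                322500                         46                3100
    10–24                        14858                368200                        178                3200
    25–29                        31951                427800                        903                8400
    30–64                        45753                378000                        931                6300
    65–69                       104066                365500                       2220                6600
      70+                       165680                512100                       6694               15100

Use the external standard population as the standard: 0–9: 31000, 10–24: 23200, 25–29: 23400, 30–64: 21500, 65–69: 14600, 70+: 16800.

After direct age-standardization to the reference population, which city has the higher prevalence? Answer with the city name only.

Age-specific rates per 1000 for Fairview: 14.964, 40.353, 74.687, 121.040, 284.722, 323.531.
For Pendle: 14.839, 55.625, 107.500, 147.778, 336.364, 443.311.
Standard total = 130500; weights = 0.2375, 0.1778, 0.1793, 0.1648, 0.1119, 0.1287.
Fairview: 0.2375×14.964 + 0.1778×40.353 + 0.1793×74.687 + 0.1648×121.040 + 0.1119×284.722 + 0.1287×323.531 = 117.5660 per 1000.
Pendle: 0.2375×14.839 + 0.1778×55.625 + 0.1793×107.500 + 0.1648×147.778 + 0.1119×336.364 + 0.1287×443.311 = 151.7376 per 1000.

Pendle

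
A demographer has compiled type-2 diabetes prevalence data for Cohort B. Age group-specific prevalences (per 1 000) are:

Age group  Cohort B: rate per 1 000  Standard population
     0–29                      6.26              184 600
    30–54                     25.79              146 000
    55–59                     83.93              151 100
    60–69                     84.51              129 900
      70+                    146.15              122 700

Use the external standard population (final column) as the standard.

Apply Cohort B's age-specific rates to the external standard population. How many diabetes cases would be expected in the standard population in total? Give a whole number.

Expected diabetes cases = Σ (standard pop × age-specific rate ÷ 1 000)
= 184 600×6.26/1 000 + 146 000×25.79/1 000 + 151 100×83.93/1 000 + 129 900×84.51/1 000 + 122 700×146.15/1 000
= 1155.60 + 3765.34 + 12681.82 + 10977.85 + 17932.60 = 46513.21.

46513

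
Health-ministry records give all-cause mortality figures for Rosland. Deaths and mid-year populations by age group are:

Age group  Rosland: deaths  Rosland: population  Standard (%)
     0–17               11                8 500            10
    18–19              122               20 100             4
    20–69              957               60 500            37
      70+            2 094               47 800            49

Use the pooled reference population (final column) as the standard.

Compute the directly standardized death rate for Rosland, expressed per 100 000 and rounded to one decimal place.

2769.1

Age-specific rates per 100 000 for Rosland: 129.41, 606.97, 1581.82, 4380.75.
Standard weights: 0.10, 0.04, 0.37, 0.49.
Standardized rate: 0.1000×129.41 + 0.0400×606.97 + 0.3700×1581.82 + 0.4900×4380.75 = 2769.0615 per 100 000.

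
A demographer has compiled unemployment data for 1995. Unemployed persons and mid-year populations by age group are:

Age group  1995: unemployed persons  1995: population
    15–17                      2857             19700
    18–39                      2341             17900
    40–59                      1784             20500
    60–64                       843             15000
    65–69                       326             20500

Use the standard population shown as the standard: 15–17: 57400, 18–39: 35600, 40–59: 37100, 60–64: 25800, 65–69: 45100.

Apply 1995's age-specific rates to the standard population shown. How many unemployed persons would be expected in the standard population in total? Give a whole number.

Age-specific rates per 1000 for 1995: 145.025, 130.782, 87.024, 56.200, 15.902.
Expected unemployed persons = Σ (standard pop × age-specific rate ÷ 1000)
= 57400×145.025/1000 + 35600×130.782/1000 + 37100×87.024/1000 + 25800×56.200/1000 + 45100×15.902/1000
= 8324.46 + 4655.84 + 3228.60 + 1449.96 + 717.20 = 18376.07.

18376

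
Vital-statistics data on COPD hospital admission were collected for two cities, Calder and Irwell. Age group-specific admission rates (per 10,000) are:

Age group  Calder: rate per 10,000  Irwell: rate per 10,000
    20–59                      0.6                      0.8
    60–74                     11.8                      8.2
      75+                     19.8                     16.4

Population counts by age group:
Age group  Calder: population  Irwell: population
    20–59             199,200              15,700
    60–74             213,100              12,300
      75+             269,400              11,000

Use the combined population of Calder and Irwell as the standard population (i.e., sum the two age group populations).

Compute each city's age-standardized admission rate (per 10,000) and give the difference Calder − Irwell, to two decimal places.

2.39

Combined standard total = 720,700; weights = 0.2982, 0.3128, 0.3891.
Calder: 0.2982×0.6 + 0.3128×11.8 + 0.3891×19.8 = 11.5729 per 10,000.
Irwell: 0.2982×0.8 + 0.3128×8.2 + 0.3891×16.4 = 9.1838 per 10,000.
Difference = 11.5729 − 9.1838 = 2.3891.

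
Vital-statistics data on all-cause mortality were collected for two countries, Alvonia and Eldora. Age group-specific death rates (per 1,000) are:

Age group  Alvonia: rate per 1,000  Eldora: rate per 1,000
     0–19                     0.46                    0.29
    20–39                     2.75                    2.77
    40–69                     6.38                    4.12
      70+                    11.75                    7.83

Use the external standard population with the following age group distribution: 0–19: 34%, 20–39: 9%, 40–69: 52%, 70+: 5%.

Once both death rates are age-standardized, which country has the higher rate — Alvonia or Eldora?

Standard weights: 0.34, 0.09, 0.52, 0.05.
Alvonia: 0.3400×0.46 + 0.0900×2.75 + 0.5200×6.38 + 0.0500×11.75 = 4.3090 per 1,000.
Eldora: 0.3400×0.29 + 0.0900×2.77 + 0.5200×4.12 + 0.0500×7.83 = 2.8818 per 1,000.

Alvonia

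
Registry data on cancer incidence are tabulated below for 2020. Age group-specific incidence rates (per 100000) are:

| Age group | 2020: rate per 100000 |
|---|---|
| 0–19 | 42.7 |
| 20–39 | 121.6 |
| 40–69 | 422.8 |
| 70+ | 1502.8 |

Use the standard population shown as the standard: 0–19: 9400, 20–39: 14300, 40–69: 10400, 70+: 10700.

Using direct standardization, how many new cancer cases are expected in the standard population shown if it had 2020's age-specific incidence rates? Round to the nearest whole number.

226

Expected new cancer cases = Σ (standard pop × age-specific rate ÷ 100000)
= 9400×42.7/100000 + 14300×121.6/100000 + 10400×422.8/100000 + 10700×1502.8/100000
= 4.01 + 17.39 + 43.97 + 160.80 = 226.17.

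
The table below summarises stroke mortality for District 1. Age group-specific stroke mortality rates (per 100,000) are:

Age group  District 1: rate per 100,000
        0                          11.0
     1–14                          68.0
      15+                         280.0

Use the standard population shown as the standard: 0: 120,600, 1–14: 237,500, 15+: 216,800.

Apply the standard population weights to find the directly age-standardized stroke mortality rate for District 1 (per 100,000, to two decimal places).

Standard total = 574,900; weights = 0.2098, 0.4131, 0.3771.
Standardized rate: 0.2098×11.0 + 0.4131×68.0 + 0.3771×280.0 = 135.9899 per 100,000.

135.99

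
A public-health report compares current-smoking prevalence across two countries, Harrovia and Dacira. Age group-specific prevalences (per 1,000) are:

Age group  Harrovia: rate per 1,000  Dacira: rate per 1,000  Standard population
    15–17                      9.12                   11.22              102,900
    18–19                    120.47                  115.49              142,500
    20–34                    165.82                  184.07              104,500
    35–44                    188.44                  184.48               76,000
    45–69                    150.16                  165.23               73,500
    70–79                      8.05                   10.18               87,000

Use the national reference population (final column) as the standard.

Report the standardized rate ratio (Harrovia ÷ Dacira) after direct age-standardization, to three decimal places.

0.962

Standard total = 586,400; weights = 0.1755, 0.2430, 0.1782, 0.1296, 0.1253, 0.1484.
Harrovia: 0.1755×9.12 + 0.2430×120.47 + 0.1782×165.82 + 0.1296×188.44 + 0.1253×150.16 + 0.1484×8.05 = 104.8639 per 1,000.
Dacira: 0.1755×11.22 + 0.2430×115.49 + 0.1782×184.07 + 0.1296×184.48 + 0.1253×165.23 + 0.1484×10.18 = 108.9661 per 1,000.
Ratio = 104.8639 ÷ 108.9661 = 0.96235.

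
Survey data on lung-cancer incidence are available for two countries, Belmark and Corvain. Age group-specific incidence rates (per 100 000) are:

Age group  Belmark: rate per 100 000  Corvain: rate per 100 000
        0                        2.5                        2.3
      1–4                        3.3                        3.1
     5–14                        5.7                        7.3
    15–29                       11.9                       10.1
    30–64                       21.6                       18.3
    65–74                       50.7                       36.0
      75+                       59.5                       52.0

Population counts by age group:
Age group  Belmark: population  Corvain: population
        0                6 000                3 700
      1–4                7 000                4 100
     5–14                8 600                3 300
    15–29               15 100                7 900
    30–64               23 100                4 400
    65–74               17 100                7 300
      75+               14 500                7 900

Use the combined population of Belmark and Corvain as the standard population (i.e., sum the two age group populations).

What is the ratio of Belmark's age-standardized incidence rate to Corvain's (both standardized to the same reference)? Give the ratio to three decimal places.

Combined standard total = 130 000; weights = 0.0746, 0.0854, 0.0915, 0.1769, 0.2115, 0.1877, 0.1723.
Belmark: 0.0746×2.5 + 0.0854×3.3 + 0.0915×5.7 + 0.1769×11.9 + 0.2115×21.6 + 0.1877×50.7 + 0.1723×59.5 = 27.4330 per 100 000.
Corvain: 0.0746×2.3 + 0.0854×3.1 + 0.0915×7.3 + 0.1769×10.1 + 0.2115×18.3 + 0.1877×36.0 + 0.1723×52.0 = 22.4795 per 100 000.
Ratio = 27.4330 ÷ 22.4795 = 1.22035.

1.220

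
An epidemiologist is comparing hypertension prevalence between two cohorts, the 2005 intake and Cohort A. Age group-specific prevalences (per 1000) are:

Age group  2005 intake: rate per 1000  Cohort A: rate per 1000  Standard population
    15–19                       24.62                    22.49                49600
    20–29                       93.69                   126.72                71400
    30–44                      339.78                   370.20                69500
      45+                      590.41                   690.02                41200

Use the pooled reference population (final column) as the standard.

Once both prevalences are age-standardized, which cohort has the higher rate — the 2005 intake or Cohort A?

Cohort A

Standard total = 231700; weights = 0.2141, 0.3082, 0.3000, 0.1778.
The 2005 intake: 0.2141×24.62 + 0.3082×93.69 + 0.3000×339.78 + 0.1778×590.41 = 241.0454 per 1000.
Cohort A: 0.2141×22.49 + 0.3082×126.72 + 0.3000×370.20 + 0.1778×690.02 = 277.6048 per 1000.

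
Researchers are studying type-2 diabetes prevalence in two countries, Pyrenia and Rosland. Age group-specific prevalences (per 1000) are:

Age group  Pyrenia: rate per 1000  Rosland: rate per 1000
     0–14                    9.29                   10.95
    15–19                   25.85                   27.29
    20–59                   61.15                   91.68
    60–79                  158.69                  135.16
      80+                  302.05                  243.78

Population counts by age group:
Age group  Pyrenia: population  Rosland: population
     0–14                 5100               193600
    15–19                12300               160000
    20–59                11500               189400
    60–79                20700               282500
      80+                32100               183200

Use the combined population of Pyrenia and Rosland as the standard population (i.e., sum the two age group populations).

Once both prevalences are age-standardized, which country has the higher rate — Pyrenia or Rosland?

Pyrenia

Combined standard total = 1090400; weights = 0.1822, 0.1580, 0.1842, 0.2781, 0.1975.
Pyrenia: 0.1822×9.29 + 0.1580×25.85 + 0.1842×61.15 + 0.2781×158.69 + 0.1975×302.05 = 120.8099 per 1000.
Rosland: 0.1822×10.95 + 0.1580×27.29 + 0.1842×91.68 + 0.2781×135.16 + 0.1975×243.78 = 108.9166 per 1000.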